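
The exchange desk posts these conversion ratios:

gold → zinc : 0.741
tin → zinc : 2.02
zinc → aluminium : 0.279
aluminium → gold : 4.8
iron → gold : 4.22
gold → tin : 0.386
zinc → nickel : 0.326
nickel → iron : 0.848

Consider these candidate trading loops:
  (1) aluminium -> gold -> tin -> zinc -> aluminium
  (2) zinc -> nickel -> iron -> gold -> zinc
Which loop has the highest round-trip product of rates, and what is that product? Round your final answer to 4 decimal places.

(1) 4.8 × 0.386 × 2.02 × 0.279 = 1.04420
(2) 0.326 × 0.848 × 4.22 × 0.741 = 0.86446
Highest is cycle (1) at 1.0442 (>1, arbitrage).

1.0442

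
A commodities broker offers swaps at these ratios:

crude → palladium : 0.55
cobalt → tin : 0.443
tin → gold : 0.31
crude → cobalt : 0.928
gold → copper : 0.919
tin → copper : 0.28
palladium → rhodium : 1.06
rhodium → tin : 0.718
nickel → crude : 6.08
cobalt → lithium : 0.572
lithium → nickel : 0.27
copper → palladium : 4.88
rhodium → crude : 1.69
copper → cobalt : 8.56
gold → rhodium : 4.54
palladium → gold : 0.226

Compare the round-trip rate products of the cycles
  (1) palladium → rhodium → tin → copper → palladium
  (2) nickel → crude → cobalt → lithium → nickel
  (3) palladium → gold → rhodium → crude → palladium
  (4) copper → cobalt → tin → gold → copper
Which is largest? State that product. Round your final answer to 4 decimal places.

1.0803

(1) 1.06 × 0.718 × 0.28 × 4.88 = 1.03994
(2) 6.08 × 0.928 × 0.572 × 0.27 = 0.87139
(3) 0.226 × 4.54 × 1.69 × 0.55 = 0.95370
(4) 8.56 × 0.443 × 0.31 × 0.919 = 1.08033
Highest is cycle (4) at 1.0803 (>1, arbitrage).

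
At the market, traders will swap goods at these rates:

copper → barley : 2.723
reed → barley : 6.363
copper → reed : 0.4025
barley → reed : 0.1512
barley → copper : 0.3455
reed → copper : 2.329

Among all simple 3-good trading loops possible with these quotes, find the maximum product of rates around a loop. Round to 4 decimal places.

0.9589

barley→reed→copper→barley: 0.1512 × 2.329 × 2.723 = 0.95889
barley→copper→reed→barley: 0.3455 × 0.4025 × 6.363 = 0.88486
Maximum is barley→reed→copper→barley at 0.9589; no arbitrage — every cycle loses value.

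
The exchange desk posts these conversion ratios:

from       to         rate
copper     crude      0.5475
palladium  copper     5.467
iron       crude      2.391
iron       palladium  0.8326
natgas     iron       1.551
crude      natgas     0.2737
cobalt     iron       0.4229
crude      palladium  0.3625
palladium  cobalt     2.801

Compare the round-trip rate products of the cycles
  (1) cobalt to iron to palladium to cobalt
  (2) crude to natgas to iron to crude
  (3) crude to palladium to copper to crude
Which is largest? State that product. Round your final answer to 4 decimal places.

1.0850

(1) 0.4229 × 0.8326 × 2.801 = 0.98625
(2) 0.2737 × 1.551 × 2.391 = 1.01500
(3) 0.3625 × 5.467 × 0.5475 = 1.08503
Highest is cycle (3) at 1.0850 (>1, arbitrage).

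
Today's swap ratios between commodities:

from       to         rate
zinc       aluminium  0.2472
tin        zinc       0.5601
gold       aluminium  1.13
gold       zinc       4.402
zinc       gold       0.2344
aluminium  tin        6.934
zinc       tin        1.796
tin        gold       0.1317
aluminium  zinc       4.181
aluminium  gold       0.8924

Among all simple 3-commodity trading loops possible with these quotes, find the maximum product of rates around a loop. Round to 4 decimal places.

aluminium→zinc→gold→aluminium: 4.181 × 0.2344 × 1.13 = 1.10743
zinc→tin→gold→zinc: 1.796 × 0.1317 × 4.402 = 1.04122
aluminium→tin→gold→aluminium: 6.934 × 0.1317 × 1.13 = 1.03192
aluminium→gold→zinc→aluminium: 0.8924 × 4.402 × 0.2472 = 0.97109
aluminium→tin→zinc→aluminium: 6.934 × 0.5601 × 0.2472 = 0.96006
Maximum is aluminium→zinc→gold→aluminium at 1.1074; arbitrage exists.

1.1074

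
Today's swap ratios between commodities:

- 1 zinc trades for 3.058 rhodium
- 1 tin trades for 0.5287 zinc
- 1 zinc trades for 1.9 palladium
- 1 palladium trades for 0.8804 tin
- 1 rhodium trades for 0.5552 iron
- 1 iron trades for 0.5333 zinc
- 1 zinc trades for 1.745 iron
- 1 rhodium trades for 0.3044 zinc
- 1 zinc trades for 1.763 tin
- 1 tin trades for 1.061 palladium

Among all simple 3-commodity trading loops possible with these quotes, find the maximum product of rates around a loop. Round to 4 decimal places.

0.9054

rhodium→iron→zinc→rhodium: 0.5552 × 0.5333 × 3.058 = 0.90544
zinc→palladium→tin→zinc: 1.9 × 0.8804 × 0.5287 = 0.88439
Maximum is rhodium→iron→zinc→rhodium at 0.9054; no arbitrage — every cycle loses value.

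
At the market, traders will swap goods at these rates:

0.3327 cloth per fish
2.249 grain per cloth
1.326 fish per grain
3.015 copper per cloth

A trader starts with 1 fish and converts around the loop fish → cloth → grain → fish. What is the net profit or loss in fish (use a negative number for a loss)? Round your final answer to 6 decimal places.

-0.007831

1 fish × 0.3327 = 0.3327 cloth
0.3327 cloth × 2.249 = 0.7482423 grain
0.7482423 grain × 1.326 = 0.9921692898 fish
Net change: 0.9921692898 − 1 = -0.0078307102 fish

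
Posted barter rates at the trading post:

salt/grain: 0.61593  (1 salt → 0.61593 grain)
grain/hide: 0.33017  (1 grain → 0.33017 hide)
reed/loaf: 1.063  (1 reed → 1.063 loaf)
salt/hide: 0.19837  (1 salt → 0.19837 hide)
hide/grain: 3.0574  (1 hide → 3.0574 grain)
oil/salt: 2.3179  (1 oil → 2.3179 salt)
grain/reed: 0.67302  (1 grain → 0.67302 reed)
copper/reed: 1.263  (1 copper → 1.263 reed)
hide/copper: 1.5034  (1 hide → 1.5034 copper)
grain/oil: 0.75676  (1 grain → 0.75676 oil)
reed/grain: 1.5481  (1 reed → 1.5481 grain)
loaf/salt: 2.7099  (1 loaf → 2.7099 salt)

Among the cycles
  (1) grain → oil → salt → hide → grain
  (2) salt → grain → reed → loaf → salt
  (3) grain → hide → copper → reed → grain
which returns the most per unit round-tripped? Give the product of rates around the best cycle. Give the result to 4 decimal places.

1.1941

(1) 0.75676 × 2.3179 × 0.19837 × 3.0574 = 1.06385
(2) 0.61593 × 0.67302 × 1.063 × 2.7099 = 1.19411
(3) 0.33017 × 1.5034 × 1.263 × 1.5481 = 0.97054
Highest is cycle (2) at 1.1941 (>1, arbitrage).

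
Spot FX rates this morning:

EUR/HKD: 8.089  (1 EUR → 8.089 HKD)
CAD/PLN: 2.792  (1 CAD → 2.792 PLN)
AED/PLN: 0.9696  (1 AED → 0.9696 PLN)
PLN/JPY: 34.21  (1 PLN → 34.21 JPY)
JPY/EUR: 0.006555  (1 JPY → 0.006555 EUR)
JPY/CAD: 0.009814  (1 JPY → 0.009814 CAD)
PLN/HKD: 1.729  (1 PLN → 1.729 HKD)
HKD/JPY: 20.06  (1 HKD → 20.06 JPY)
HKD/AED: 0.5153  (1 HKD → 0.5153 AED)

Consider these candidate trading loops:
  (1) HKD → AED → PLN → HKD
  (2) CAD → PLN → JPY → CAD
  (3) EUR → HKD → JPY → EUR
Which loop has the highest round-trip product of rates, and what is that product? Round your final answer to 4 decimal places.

(1) 0.5153 × 0.9696 × 1.729 = 0.86387
(2) 2.792 × 34.21 × 0.009814 = 0.93738
(3) 8.089 × 20.06 × 0.006555 = 1.06365
Highest is cycle (3) at 1.0636 (>1, arbitrage).

1.0636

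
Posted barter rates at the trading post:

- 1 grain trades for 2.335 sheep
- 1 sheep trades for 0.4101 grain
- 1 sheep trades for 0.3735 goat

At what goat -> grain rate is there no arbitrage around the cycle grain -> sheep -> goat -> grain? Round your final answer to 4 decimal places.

1.1466

Known legs of the cycle: 2.335 × 0.3735 = 0.8721225
For no arbitrage the full-cycle product must be 1, so the missing rate is 1 / 0.8721225 ≈ 1.146628.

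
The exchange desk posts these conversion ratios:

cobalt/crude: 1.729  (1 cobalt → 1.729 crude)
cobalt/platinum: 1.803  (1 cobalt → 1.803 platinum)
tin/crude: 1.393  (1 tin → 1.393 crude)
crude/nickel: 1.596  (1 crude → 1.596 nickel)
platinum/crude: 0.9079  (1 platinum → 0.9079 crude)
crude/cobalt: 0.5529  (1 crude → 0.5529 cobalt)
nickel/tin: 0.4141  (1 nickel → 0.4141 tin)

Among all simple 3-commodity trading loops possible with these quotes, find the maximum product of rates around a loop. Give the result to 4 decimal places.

nickel→tin→crude→nickel: 0.4141 × 1.393 × 1.596 = 0.92064
crude→cobalt→platinum→crude: 0.5529 × 1.803 × 0.9079 = 0.90507
Maximum is nickel→tin→crude→nickel at 0.9206; no arbitrage — every cycle loses value.

0.9206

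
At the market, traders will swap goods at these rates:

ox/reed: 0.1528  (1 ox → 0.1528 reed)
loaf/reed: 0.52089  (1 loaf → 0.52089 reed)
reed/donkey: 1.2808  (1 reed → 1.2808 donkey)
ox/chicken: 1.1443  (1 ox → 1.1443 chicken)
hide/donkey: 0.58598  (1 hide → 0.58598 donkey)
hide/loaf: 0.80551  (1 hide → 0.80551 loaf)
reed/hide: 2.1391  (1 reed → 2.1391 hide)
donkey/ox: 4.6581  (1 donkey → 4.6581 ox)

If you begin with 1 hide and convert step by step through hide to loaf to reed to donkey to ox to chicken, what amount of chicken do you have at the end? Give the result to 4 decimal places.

1 hide × 0.80551 = 0.80551 loaf
0.80551 loaf × 0.52089 = 0.4195821039 reed
0.4195821039 reed × 1.2808 = 0.53740075867512 donkey
0.53740075867512 donkey × 4.6581 = 2.503266473984576472 ox
2.503266473984576472 ox × 1.1443 = 2.8644878261805508569096 chicken

2.8645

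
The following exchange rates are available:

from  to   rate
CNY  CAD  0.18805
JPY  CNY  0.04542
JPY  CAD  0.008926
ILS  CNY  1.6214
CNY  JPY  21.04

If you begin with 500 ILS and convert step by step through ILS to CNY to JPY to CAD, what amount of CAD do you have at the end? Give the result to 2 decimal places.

152.25

500 ILS × 1.6214 = 810.7 CNY
810.7 CNY × 21.04 = 17057.128 JPY
17057.128 JPY × 0.008926 = 152.251924528 CAD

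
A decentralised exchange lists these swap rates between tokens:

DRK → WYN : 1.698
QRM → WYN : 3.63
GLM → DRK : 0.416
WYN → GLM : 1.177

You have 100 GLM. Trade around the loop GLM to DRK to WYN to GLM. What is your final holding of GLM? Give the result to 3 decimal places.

83.140

100 GLM × 0.416 = 41.6 DRK
41.6 DRK × 1.698 = 70.6368 WYN
70.6368 WYN × 1.177 = 83.1395136 GLM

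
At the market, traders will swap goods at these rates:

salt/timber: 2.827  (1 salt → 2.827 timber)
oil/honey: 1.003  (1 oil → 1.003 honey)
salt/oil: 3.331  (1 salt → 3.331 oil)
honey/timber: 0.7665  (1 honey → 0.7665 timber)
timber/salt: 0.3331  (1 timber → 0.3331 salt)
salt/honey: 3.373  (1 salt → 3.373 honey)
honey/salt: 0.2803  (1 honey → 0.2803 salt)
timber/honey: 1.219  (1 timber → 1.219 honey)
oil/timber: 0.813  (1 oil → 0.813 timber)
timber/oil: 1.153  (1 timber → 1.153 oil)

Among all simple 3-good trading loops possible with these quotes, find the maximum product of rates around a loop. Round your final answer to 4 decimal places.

0.9659

salt→timber→honey→salt: 2.827 × 1.219 × 0.2803 = 0.96595
oil→honey→salt→oil: 1.003 × 0.2803 × 3.331 = 0.93648
oil→timber→salt→oil: 0.813 × 0.3331 × 3.331 = 0.90207
oil→honey→timber→oil: 1.003 × 0.7665 × 1.153 = 0.88643
salt→honey→timber→salt: 3.373 × 0.7665 × 0.3331 = 0.86120
Maximum is salt→timber→honey→salt at 0.9659; no arbitrage — every cycle loses value.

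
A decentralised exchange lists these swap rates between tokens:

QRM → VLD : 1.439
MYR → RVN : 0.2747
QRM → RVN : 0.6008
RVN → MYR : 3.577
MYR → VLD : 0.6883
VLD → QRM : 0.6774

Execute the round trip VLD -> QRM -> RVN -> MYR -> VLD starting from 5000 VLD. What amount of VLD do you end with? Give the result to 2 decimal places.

5010.05

5000 VLD × 0.6774 = 3387 QRM
3387 QRM × 0.6008 = 2034.9096 RVN
2034.9096 RVN × 3.577 = 7278.8716392 MYR
7278.8716392 MYR × 0.6883 = 5010.04734926136 VLD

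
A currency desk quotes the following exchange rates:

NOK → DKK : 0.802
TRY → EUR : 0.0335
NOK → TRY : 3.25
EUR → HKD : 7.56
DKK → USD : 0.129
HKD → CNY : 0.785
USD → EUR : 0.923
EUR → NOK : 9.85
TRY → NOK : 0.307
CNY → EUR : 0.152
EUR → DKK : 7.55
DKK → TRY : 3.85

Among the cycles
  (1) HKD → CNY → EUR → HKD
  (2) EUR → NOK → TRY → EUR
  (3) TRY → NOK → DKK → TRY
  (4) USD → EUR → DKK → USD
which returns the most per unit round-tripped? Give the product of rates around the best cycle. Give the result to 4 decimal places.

1.0724

(1) 0.785 × 0.152 × 7.56 = 0.90206
(2) 9.85 × 3.25 × 0.0335 = 1.07242
(3) 0.307 × 0.802 × 3.85 = 0.94792
(4) 0.923 × 7.55 × 0.129 = 0.89896
Highest is cycle (2) at 1.0724 (>1, arbitrage).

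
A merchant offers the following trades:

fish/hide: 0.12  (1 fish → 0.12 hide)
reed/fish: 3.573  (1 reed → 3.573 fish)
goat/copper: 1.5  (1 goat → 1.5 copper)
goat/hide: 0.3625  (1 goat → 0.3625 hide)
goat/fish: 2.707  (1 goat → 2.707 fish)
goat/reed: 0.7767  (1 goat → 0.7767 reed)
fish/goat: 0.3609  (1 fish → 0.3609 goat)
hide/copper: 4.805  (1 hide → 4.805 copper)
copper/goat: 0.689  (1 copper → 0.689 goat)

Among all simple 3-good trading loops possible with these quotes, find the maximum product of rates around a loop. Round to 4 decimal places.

1.2001

copper→goat→hide→copper: 0.689 × 0.3625 × 4.805 = 1.20011
goat→reed→fish→goat: 0.7767 × 3.573 × 0.3609 = 1.00155
Maximum is copper→goat→hide→copper at 1.2001; arbitrage exists.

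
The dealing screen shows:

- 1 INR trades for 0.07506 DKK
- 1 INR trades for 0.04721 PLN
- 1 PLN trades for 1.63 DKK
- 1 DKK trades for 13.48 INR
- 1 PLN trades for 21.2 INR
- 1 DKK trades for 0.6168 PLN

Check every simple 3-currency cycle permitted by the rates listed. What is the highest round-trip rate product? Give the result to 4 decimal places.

1.0373

DKK→INR→PLN→DKK: 13.48 × 0.04721 × 1.63 = 1.03732
DKK→PLN→INR→DKK: 0.6168 × 21.2 × 0.07506 = 0.98150
Maximum is DKK→INR→PLN→DKK at 1.0373; arbitrage exists.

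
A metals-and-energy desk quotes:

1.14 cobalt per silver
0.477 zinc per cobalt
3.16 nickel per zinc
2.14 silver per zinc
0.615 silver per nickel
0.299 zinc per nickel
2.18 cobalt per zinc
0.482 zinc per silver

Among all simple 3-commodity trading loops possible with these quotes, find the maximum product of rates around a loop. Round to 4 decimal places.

zinc→silver→cobalt→zinc: 2.14 × 1.14 × 0.477 = 1.16369
nickel→silver→zinc→nickel: 0.615 × 0.482 × 3.16 = 0.93672
Maximum is zinc→silver→cobalt→zinc at 1.1637; arbitrage exists.

1.1637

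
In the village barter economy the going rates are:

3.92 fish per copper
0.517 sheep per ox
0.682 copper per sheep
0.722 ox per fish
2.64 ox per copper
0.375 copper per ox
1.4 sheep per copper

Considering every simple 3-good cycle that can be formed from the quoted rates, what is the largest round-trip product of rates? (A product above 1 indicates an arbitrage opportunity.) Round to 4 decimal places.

1.0613

ox→copper→fish→ox: 0.375 × 3.92 × 0.722 = 1.06134
sheep→copper→ox→sheep: 0.682 × 2.64 × 0.517 = 0.93085
Maximum is ox→copper→fish→ox at 1.0613; arbitrage exists.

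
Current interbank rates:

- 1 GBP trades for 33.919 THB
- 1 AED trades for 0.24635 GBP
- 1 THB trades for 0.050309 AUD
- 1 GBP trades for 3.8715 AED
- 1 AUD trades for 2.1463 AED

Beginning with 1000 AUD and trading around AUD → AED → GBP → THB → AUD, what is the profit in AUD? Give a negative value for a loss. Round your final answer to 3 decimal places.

1000 AUD × 2.1463 = 2146.3 AED
2146.3 AED × 0.24635 = 528.741005 GBP
528.741005 GBP × 33.919 = 17934.366148595 THB
17934.366148595 THB × 0.050309 = 902.260026569665855 AUD
Net change: 902.260026569665855 − 1000 = -97.739973430334145 AUD

-97.740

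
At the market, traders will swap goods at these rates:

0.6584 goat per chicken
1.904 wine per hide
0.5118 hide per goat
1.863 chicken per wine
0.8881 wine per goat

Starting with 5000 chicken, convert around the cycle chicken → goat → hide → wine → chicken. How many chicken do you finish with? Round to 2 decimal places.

5976.40

5000 chicken × 0.6584 = 3292 goat
3292 goat × 0.5118 = 1684.8456 hide
1684.8456 hide × 1.904 = 3207.9460224 wine
3207.9460224 wine × 1.863 = 5976.4034397312 chicken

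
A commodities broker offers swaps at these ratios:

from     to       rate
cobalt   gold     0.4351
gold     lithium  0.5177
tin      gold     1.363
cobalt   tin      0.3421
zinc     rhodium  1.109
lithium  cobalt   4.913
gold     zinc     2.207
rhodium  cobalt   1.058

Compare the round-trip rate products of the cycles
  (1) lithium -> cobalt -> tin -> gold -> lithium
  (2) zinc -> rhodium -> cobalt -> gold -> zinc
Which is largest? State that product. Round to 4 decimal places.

(1) 4.913 × 0.3421 × 1.363 × 0.5177 = 1.18597
(2) 1.109 × 1.058 × 0.4351 × 2.207 = 1.12670
Highest is cycle (1) at 1.1860 (>1, arbitrage).

1.1860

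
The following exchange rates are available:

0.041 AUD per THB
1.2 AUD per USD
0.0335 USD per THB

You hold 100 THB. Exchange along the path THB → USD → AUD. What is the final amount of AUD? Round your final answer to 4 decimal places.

100 THB × 0.0335 = 3.35 USD
3.35 USD × 1.2 = 4.02 AUD

4.0200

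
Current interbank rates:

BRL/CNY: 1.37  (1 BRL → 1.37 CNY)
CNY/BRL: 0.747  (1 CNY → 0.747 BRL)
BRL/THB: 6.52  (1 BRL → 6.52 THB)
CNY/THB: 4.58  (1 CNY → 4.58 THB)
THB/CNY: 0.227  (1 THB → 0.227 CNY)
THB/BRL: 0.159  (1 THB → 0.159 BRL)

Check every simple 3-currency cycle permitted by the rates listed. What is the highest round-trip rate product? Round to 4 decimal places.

1.1056

THB→CNY→BRL→THB: 0.227 × 0.747 × 6.52 = 1.10559
THB→BRL→CNY→THB: 0.159 × 1.37 × 4.58 = 0.99766
Maximum is THB→CNY→BRL→THB at 1.1056; arbitrage exists.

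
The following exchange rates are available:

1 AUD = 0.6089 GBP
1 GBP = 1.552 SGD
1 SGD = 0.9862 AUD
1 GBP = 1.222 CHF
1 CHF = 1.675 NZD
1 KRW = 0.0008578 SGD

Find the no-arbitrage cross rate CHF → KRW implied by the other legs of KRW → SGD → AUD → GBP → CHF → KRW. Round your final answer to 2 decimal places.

1588.66

Known legs of the cycle: 0.0008578 × 0.9862 × 0.6089 × 1.222 = 0.000629460119786888
For no arbitrage the full-cycle product must be 1, so the missing rate is 1 / 0.000629460119786888 ≈ 1588.6630.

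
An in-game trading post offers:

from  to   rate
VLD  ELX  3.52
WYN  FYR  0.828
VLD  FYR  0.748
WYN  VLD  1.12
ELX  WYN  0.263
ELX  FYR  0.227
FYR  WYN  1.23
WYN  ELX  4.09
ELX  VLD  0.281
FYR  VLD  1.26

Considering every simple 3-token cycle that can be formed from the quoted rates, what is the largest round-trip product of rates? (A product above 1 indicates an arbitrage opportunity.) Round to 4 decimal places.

1.1420

ELX→FYR→WYN→ELX: 0.227 × 1.23 × 4.09 = 1.14197
ELX→WYN→VLD→ELX: 0.263 × 1.12 × 3.52 = 1.03685
FYR→WYN→VLD→FYR: 1.23 × 1.12 × 0.748 = 1.03044
ELX→FYR→VLD→ELX: 0.227 × 1.26 × 3.52 = 1.00679
Maximum is ELX→FYR→WYN→ELX at 1.1420; arbitrage exists.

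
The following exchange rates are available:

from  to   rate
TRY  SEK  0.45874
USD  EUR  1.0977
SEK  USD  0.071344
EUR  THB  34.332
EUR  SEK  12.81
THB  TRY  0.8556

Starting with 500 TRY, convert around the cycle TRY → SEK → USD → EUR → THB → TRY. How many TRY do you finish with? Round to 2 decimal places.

527.65

500 TRY × 0.45874 = 229.37 SEK
229.37 SEK × 0.071344 = 16.36417328 USD
16.36417328 USD × 1.0977 = 17.962953009456 EUR
17.962953009456 EUR × 34.332 = 616.704102720643392 THB
616.704102720643392 THB × 0.8556 = 527.6520302877824861952 TRY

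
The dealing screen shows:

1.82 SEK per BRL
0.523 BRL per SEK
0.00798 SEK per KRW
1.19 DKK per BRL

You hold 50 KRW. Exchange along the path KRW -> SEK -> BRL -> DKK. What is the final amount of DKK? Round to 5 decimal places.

50 KRW × 0.00798 = 0.399 SEK
0.399 SEK × 0.523 = 0.208677 BRL
0.208677 BRL × 1.19 = 0.24832563 DKK

0.24833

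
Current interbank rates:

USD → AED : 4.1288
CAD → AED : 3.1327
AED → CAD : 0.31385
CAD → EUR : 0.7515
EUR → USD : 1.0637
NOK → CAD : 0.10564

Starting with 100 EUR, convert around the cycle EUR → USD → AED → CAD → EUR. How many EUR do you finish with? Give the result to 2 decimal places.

100 EUR × 1.0637 = 106.37 USD
106.37 USD × 4.1288 = 439.180456 AED
439.180456 AED × 0.31385 = 137.8367861156 CAD
137.8367861156 CAD × 0.7515 = 103.5843447658734 EUR

103.58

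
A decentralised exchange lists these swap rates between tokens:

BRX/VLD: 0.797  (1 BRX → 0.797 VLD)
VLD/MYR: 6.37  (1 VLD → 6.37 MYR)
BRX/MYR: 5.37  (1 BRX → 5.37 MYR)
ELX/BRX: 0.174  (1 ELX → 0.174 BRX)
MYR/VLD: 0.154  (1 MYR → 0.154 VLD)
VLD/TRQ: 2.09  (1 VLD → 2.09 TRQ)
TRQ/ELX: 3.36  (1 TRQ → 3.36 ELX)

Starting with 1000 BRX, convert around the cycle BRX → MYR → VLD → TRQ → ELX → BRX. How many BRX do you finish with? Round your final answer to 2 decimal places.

1000 BRX × 5.37 = 5370 MYR
5370 MYR × 0.154 = 826.98 VLD
826.98 VLD × 2.09 = 1728.3882 TRQ
1728.3882 TRQ × 3.36 = 5807.384352 ELX
5807.384352 ELX × 0.174 = 1010.484877248 BRX

1010.48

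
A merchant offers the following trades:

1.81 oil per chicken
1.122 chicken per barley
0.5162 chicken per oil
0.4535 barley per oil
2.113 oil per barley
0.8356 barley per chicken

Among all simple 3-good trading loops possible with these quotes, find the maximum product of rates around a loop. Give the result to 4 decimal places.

0.9210

oil→barley→chicken→oil: 0.4535 × 1.122 × 1.81 = 0.92098
oil→chicken→barley→oil: 0.5162 × 0.8356 × 2.113 = 0.91141
Maximum is oil→barley→chicken→oil at 0.9210; no arbitrage — every cycle loses value.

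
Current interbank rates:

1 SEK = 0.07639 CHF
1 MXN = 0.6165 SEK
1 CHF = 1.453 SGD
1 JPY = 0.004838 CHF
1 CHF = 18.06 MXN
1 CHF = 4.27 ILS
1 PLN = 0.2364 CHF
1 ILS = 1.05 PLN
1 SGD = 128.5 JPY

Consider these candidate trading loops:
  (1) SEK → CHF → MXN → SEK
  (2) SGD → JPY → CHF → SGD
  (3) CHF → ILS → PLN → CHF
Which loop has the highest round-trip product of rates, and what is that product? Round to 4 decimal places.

(1) 0.07639 × 18.06 × 0.6165 = 0.85053
(2) 128.5 × 0.004838 × 1.453 = 0.90331
(3) 4.27 × 1.05 × 0.2364 = 1.05990
Highest is cycle (3) at 1.0599 (>1, arbitrage).

1.0599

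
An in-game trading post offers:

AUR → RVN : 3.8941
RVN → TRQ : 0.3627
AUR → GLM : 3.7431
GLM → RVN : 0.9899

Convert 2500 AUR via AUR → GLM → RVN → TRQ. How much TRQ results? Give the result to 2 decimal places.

2500 AUR × 3.7431 = 9357.75 GLM
9357.75 GLM × 0.9899 = 9263.236725 RVN
9263.236725 RVN × 0.3627 = 3359.7759601575 TRQ

3359.78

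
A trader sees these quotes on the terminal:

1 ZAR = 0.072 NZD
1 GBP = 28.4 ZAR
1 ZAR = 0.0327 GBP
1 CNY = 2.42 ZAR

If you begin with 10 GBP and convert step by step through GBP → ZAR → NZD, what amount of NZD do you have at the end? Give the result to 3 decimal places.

20.448

10 GBP × 28.4 = 284 ZAR
284 ZAR × 0.072 = 20.448 NZD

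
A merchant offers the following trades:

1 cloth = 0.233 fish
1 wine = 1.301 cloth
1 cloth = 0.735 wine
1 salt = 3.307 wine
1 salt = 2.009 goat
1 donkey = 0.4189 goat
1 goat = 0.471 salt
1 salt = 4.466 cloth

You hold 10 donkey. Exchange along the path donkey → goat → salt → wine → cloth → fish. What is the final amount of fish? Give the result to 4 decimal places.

10 donkey × 0.4189 = 4.189 goat
4.189 goat × 0.471 = 1.973019 salt
1.973019 salt × 3.307 = 6.524773833 wine
6.524773833 wine × 1.301 = 8.488730756733 cloth
8.488730756733 cloth × 0.233 = 1.977874266318789 fish

1.9779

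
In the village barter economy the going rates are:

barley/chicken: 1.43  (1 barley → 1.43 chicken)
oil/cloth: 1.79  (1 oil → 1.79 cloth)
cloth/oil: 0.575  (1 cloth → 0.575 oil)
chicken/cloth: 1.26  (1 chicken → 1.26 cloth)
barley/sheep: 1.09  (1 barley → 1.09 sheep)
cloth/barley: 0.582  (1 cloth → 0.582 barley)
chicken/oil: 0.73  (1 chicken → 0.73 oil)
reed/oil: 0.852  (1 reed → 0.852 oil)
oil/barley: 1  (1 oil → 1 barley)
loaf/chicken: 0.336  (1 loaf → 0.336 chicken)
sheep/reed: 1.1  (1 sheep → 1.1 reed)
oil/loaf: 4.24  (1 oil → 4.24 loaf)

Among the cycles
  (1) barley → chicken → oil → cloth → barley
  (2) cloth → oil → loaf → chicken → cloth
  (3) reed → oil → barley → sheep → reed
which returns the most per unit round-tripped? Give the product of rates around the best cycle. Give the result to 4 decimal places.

(1) 1.43 × 0.73 × 1.79 × 0.582 = 1.08751
(2) 0.575 × 4.24 × 0.336 × 1.26 = 1.03215
(3) 0.852 × 1 × 1.09 × 1.1 = 1.02155
Highest is cycle (1) at 1.0875 (>1, arbitrage).

1.0875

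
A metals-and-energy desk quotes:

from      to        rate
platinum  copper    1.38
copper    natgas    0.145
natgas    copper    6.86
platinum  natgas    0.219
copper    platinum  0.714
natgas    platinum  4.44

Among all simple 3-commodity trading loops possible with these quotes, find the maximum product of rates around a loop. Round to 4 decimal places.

1.0727

platinum→natgas→copper→platinum: 0.219 × 6.86 × 0.714 = 1.07267
platinum→copper→natgas→platinum: 1.38 × 0.145 × 4.44 = 0.88844
Maximum is platinum→natgas→copper→platinum at 1.0727; arbitrage exists.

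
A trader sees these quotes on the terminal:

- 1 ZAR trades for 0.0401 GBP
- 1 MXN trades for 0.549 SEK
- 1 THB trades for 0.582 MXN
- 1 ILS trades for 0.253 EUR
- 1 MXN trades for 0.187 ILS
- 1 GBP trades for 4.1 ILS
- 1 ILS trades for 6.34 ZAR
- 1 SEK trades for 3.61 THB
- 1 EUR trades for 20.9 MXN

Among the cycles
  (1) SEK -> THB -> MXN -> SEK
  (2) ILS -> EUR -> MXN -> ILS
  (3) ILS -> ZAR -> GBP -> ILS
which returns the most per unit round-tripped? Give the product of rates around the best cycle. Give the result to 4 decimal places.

1.1535

(1) 3.61 × 0.582 × 0.549 = 1.15346
(2) 0.253 × 20.9 × 0.187 = 0.98880
(3) 6.34 × 0.0401 × 4.1 = 1.04236
Highest is cycle (1) at 1.1535 (>1, arbitrage).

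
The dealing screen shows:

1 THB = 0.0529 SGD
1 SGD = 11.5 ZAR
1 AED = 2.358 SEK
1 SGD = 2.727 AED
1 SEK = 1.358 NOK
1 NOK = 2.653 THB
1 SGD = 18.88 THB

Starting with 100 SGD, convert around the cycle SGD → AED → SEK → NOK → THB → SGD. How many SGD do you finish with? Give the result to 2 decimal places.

122.55

100 SGD × 2.727 = 272.7 AED
272.7 AED × 2.358 = 643.0266 SEK
643.0266 SEK × 1.358 = 873.2301228 NOK
873.2301228 NOK × 2.653 = 2316.6795157884 THB
2316.6795157884 THB × 0.0529 = 122.55234638520636 SGD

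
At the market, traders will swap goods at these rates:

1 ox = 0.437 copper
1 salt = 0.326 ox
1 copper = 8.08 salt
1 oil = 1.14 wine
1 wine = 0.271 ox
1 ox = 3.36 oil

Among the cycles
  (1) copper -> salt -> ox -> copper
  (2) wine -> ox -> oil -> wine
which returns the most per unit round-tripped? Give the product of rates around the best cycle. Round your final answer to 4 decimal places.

(1) 8.08 × 0.326 × 0.437 = 1.15109
(2) 0.271 × 3.36 × 1.14 = 1.03804
Highest is cycle (1) at 1.1511 (>1, arbitrage).

1.1511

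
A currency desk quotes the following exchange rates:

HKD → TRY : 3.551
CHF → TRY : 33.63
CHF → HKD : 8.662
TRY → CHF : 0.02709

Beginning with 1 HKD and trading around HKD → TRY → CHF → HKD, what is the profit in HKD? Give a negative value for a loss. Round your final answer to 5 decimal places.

-0.16675

1 HKD × 3.551 = 3.551 TRY
3.551 TRY × 0.02709 = 0.09619659 CHF
0.09619659 CHF × 8.662 = 0.83325486258 HKD
Net change: 0.83325486258 − 1 = -0.16674513742 HKD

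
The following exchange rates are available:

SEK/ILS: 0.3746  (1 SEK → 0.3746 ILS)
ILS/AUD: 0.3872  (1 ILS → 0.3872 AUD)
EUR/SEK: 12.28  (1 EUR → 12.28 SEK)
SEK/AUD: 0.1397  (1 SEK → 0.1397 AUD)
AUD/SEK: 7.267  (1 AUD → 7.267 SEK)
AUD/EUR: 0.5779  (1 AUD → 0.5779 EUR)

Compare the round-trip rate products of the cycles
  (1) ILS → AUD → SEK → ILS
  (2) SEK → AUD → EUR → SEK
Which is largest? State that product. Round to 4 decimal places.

(1) 0.3872 × 7.267 × 0.3746 = 1.05404
(2) 0.1397 × 0.5779 × 12.28 = 0.99140
Highest is cycle (1) at 1.0540 (>1, arbitrage).

1.0540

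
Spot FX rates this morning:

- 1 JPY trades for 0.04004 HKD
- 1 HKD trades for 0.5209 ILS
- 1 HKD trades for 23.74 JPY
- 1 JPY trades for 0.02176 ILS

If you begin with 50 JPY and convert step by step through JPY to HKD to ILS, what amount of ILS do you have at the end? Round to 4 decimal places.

50 JPY × 0.04004 = 2.002 HKD
2.002 HKD × 0.5209 = 1.0428418 ILS

1.0428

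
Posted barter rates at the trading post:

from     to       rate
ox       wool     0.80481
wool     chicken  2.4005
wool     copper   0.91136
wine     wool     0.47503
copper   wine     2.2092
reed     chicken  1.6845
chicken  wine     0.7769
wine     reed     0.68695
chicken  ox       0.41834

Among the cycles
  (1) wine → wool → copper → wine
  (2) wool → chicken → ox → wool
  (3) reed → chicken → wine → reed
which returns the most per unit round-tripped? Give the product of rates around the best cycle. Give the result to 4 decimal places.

(1) 0.47503 × 0.91136 × 2.2092 = 0.95641
(2) 2.4005 × 0.41834 × 0.80481 = 0.80821
(3) 1.6845 × 0.7769 × 0.68695 = 0.89900
Highest is cycle (1) at 0.9564 (≤1, no arbitrage).

0.9564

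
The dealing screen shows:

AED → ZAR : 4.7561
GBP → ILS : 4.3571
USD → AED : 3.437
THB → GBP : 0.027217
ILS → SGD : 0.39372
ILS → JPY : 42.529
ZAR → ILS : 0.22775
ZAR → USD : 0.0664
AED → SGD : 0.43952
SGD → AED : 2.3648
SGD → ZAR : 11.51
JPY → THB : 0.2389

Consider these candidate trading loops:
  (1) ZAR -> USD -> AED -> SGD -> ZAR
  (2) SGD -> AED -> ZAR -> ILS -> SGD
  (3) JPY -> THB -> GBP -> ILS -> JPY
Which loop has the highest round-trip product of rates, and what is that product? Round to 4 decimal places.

(1) 0.0664 × 3.437 × 0.43952 × 11.51 = 1.15452
(2) 2.3648 × 4.7561 × 0.22775 × 0.39372 = 1.00854
(3) 0.2389 × 0.027217 × 4.3571 × 42.529 = 1.20487
Highest is cycle (3) at 1.2049 (>1, arbitrage).

1.2049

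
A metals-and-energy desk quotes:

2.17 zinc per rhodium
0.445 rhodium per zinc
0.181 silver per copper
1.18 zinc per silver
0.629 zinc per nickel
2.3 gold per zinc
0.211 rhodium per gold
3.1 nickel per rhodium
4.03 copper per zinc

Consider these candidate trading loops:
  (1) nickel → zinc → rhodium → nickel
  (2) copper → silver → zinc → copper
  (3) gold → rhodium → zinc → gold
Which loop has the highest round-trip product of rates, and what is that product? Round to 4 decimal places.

(1) 0.629 × 0.445 × 3.1 = 0.86771
(2) 0.181 × 1.18 × 4.03 = 0.86073
(3) 0.211 × 2.17 × 2.3 = 1.05310
Highest is cycle (3) at 1.0531 (>1, arbitrage).

1.0531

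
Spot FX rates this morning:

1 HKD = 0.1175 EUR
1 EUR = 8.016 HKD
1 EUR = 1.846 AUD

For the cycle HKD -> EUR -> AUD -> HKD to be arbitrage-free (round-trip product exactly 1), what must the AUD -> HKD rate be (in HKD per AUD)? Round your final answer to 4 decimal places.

4.6103

Known legs of the cycle: 0.1175 × 1.846 = 0.216905
For no arbitrage the full-cycle product must be 1, so the missing rate is 1 / 0.216905 ≈ 4.610313.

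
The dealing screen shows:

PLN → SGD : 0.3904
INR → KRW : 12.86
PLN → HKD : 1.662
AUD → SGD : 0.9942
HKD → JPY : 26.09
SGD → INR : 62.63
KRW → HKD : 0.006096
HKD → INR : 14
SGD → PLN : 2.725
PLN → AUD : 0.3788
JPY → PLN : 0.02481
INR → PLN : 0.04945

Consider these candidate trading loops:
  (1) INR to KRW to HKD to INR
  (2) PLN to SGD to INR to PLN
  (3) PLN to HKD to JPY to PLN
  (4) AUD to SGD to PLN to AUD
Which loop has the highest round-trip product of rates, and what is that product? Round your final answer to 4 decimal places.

1.2091

(1) 12.86 × 0.006096 × 14 = 1.09752
(2) 0.3904 × 62.63 × 0.04945 = 1.20909
(3) 1.662 × 26.09 × 0.02481 = 1.07580
(4) 0.9942 × 2.725 × 0.3788 = 1.02624
Highest is cycle (2) at 1.2091 (>1, arbitrage).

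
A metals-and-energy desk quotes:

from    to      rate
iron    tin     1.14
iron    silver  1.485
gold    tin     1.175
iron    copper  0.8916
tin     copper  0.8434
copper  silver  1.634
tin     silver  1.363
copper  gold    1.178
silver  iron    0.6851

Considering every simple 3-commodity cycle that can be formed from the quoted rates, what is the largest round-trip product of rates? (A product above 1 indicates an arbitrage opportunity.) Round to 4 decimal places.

gold→tin→copper→gold: 1.175 × 0.8434 × 1.178 = 1.16739
iron→tin→silver→iron: 1.14 × 1.363 × 0.6851 = 1.06452
iron→copper→silver→iron: 0.8916 × 1.634 × 0.6851 = 0.99810
Maximum is gold→tin→copper→gold at 1.1674; arbitrage exists.

1.1674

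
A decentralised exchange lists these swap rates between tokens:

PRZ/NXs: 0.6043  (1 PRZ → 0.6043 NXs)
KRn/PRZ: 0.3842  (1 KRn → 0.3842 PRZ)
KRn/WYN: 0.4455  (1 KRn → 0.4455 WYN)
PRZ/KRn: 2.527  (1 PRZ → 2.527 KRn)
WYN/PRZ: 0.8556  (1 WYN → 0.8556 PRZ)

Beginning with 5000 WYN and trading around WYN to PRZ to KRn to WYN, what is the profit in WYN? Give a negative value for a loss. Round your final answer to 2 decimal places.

5000 WYN × 0.8556 = 4278 PRZ
4278 PRZ × 2.527 = 10810.506 KRn
10810.506 KRn × 0.4455 = 4816.080423 WYN
Net change: 4816.080423 − 5000 = -183.919577 WYN

-183.92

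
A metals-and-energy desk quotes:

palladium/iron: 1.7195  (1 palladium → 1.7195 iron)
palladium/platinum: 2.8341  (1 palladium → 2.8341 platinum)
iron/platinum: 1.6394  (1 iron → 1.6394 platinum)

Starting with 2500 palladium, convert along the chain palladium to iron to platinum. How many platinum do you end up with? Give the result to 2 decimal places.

7047.37

2500 palladium × 1.7195 = 4298.75 iron
4298.75 iron × 1.6394 = 7047.37075 platinum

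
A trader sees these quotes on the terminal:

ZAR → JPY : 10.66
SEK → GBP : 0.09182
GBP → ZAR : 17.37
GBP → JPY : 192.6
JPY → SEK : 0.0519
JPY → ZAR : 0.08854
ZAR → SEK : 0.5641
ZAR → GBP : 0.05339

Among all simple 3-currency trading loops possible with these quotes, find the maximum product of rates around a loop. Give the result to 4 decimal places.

GBP→JPY→SEK→GBP: 192.6 × 0.0519 × 0.09182 = 0.91783
GBP→JPY→ZAR→GBP: 192.6 × 0.08854 × 0.05339 = 0.91045
GBP→ZAR→SEK→GBP: 17.37 × 0.5641 × 0.09182 = 0.89969
Maximum is GBP→JPY→SEK→GBP at 0.9178; no arbitrage — every cycle loses value.

0.9178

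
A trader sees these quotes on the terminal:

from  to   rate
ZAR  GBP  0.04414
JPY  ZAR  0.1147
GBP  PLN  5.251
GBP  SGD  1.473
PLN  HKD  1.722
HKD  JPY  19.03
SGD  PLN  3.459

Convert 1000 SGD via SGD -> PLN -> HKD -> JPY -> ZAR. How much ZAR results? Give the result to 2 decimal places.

13001.27

1000 SGD × 3.459 = 3459 PLN
3459 PLN × 1.722 = 5956.398 HKD
5956.398 HKD × 19.03 = 113350.25394 JPY
113350.25394 JPY × 0.1147 = 13001.274126918 ZAR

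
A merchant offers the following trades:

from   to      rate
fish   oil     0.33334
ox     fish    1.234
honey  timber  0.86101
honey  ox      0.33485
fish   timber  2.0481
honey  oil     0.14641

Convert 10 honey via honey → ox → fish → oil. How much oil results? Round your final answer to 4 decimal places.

1.3774

10 honey × 0.33485 = 3.3485 ox
3.3485 ox × 1.234 = 4.132049 fish
4.132049 fish × 0.33334 = 1.37737721366 oil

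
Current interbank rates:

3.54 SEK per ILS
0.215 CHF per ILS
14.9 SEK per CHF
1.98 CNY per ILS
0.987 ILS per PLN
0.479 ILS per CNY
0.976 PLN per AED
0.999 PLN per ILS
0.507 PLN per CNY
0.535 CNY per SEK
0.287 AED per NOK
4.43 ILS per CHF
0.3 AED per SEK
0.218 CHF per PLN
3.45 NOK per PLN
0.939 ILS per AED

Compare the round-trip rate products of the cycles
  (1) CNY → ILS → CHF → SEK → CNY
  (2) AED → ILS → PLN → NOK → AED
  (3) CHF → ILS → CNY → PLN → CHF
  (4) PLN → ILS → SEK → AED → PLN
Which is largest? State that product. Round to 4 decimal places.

1.0230

(1) 0.479 × 0.215 × 14.9 × 0.535 = 0.82094
(2) 0.939 × 0.999 × 3.45 × 0.287 = 0.92882
(3) 4.43 × 1.98 × 0.507 × 0.218 = 0.96947
(4) 0.987 × 3.54 × 0.3 × 0.976 = 1.02304
Highest is cycle (4) at 1.0230 (>1, arbitrage).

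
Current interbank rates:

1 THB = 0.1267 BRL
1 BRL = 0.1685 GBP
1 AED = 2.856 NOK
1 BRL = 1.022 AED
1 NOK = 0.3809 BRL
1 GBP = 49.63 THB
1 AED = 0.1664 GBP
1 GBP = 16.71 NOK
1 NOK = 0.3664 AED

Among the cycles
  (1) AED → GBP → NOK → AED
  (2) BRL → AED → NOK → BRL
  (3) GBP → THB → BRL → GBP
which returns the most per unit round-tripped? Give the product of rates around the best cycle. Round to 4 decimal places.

1.1118

(1) 0.1664 × 16.71 × 0.3664 = 1.01879
(2) 1.022 × 2.856 × 0.3809 = 1.11178
(3) 49.63 × 0.1267 × 0.1685 = 1.05955
Highest is cycle (2) at 1.1118 (>1, arbitrage).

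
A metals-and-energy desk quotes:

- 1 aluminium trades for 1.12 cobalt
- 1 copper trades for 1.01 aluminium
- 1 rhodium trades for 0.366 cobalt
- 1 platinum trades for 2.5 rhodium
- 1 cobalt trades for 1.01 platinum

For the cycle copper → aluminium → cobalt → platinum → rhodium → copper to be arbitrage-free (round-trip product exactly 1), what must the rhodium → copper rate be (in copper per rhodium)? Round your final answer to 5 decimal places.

0.35011

Known legs of the cycle: 1.01 × 1.12 × 1.01 × 2.5 = 2.85628
For no arbitrage the full-cycle product must be 1, so the missing rate is 1 / 2.85628 ≈ 0.3501057.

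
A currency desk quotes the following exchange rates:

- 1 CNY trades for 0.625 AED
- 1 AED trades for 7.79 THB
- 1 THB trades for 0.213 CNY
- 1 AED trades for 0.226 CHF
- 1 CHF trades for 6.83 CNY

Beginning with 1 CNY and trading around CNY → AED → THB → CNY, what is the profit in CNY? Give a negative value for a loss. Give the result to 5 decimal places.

0.03704

1 CNY × 0.625 = 0.625 AED
0.625 AED × 7.79 = 4.86875 THB
4.86875 THB × 0.213 = 1.03704375 CNY
Net change: 1.03704375 − 1 = 0.03704375 CNY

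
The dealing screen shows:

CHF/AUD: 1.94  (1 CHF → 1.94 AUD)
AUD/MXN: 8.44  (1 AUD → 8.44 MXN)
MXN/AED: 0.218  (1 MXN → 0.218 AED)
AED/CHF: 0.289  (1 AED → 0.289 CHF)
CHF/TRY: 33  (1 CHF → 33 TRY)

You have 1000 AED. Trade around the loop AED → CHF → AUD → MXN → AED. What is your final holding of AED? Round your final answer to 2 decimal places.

1000 AED × 0.289 = 289 CHF
289 CHF × 1.94 = 560.66 AUD
560.66 AUD × 8.44 = 4731.9704 MXN
4731.9704 MXN × 0.218 = 1031.5695472 AED

1031.57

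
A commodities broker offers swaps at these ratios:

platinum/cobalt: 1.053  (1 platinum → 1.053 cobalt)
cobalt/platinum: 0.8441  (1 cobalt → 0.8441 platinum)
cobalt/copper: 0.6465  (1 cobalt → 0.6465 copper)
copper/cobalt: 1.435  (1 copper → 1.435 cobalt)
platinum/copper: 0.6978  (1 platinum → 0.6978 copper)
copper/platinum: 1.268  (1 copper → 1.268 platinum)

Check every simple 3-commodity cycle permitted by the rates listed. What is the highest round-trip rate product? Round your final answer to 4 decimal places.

copper→platinum→cobalt→copper: 1.268 × 1.053 × 0.6465 = 0.86321
copper→cobalt→platinum→copper: 1.435 × 0.8441 × 0.6978 = 0.84523
Maximum is copper→platinum→cobalt→copper at 0.8632; no arbitrage — every cycle loses value.

0.8632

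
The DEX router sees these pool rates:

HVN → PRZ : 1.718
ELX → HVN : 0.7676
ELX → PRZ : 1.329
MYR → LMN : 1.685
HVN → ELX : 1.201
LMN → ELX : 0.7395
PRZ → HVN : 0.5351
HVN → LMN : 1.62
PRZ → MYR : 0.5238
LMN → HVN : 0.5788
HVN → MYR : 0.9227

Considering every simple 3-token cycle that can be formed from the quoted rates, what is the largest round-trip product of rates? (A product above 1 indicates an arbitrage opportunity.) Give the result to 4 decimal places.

0.9196

HVN→LMN→ELX→HVN: 1.62 × 0.7395 × 0.7676 = 0.91958
HVN→MYR→LMN→HVN: 0.9227 × 1.685 × 0.5788 = 0.89989
HVN→ELX→PRZ→HVN: 1.201 × 1.329 × 0.5351 = 0.85409
Maximum is HVN→LMN→ELX→HVN at 0.9196; no arbitrage — every cycle loses value.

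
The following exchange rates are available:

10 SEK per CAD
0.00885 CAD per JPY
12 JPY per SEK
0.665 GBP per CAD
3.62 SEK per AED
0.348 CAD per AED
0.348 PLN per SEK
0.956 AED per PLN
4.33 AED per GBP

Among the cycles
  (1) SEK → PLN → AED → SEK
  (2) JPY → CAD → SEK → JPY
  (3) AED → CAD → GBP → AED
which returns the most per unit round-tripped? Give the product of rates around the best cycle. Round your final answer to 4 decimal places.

(1) 0.348 × 0.956 × 3.62 = 1.20433
(2) 0.00885 × 10 × 12 = 1.06200
(3) 0.348 × 0.665 × 4.33 = 1.00205
Highest is cycle (1) at 1.2043 (>1, arbitrage).

1.2043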